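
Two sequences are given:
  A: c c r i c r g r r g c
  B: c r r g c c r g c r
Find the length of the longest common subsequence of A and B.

7

Backtracking the LCS table gives one alignment: c (A2,B1) → r (A3,B2) → r (A6,B3) → g (A7,B4) → r (A9,B7) → g (A10,B8) → c (A11,B9).
So the longest common subsequence has length 7.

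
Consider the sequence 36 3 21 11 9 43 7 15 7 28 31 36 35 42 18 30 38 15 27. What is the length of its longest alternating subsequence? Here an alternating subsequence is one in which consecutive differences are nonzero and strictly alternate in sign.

15

A longest alternating subsequence is 36, 3, 21, 11, 43, 7, 15, 7, 36, 35, 42, 18, 30, 15, 27 (positions 1,2,3,4,6,7,8,9,12,13,14,15,16,18,19); its 14 consecutive differences strictly alternate in sign, and length 15 is optimal.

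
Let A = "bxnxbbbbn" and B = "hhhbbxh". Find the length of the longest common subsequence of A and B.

A longest common subsequence is bx (length 2); the LCS DP confirms no longer common subsequence exists.

2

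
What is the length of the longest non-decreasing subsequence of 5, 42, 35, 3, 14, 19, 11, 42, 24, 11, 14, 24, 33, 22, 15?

6

One longest non-decreasing subsequence is 5, 14, 19, 24, 24, 33 (positions 1,5,6,9,12,13), of length 6; no longer one exists.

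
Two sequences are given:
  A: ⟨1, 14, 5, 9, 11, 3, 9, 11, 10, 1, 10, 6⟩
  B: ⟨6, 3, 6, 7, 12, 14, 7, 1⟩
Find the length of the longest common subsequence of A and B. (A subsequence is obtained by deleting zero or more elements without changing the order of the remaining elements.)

A longest common subsequence is 14, 1 (length 2); the LCS DP confirms no longer common subsequence exists.

2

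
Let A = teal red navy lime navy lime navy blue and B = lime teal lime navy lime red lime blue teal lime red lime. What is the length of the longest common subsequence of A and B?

A longest common subsequence is teal, navy, lime, lime, blue (length 5); the LCS DP confirms no longer common subsequence exists.

5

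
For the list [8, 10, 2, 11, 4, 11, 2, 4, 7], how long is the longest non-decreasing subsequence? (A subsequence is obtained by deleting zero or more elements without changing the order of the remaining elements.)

Let dp[i] be the longest non-decreasing subsequence ending at position i. Then dp = [1, 2, 1, 3, 2, 4, 2, 3, 4].
The maximum is 4; one witness is 8, 10, 11, 11 at positions 1,2,4,6.

4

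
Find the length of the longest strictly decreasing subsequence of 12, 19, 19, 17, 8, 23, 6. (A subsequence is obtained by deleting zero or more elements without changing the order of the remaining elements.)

4

One longest decreasing subsequence is 19, 17, 8, 6 (positions 2,4,5,7), of length 4; no longer one exists.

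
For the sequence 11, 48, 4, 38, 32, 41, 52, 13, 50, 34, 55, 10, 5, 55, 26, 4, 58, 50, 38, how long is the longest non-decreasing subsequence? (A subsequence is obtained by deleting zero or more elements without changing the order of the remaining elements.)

7

Let dp[i] be the longest non-decreasing subsequence ending at position i. Then dp = [1, 2, 1, 2, 2, 3, 4, 2, 4, 3, 5, 2, 2, 6, 3, 2, 7, 5, 4].
The maximum is 7; one witness is 11, 38, 41, 52, 55, 55, 58 at positions 1,4,6,7,11,14,17.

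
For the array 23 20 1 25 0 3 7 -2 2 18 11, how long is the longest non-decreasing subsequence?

4

Scanning left to right, the best length ending at each element is: 23→1, 20→1, 1→1, 25→2, 0→1, 3→2, 7→3, -2→1, 2→2, 18→4, 11→4.
So the longest non-decreasing subsequence has length 4, e.g. 1, 3, 7, 18.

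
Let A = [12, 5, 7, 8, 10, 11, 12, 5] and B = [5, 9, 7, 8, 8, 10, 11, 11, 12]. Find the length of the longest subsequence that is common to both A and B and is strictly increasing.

A longest common strictly increasing subsequence is 5, 7, 8, 10, 11, 12 (length 6); it appears in order in both A and B, and no longer such subsequence exists.

6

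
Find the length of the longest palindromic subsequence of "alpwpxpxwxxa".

One longest palindromic subsequence is axxwxxa (positions 1,6,8,9,10,11,12); it reads the same forward and backward, and the interval DP gives dp[1][12] = 7.

7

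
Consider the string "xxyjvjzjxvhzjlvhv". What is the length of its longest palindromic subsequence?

7

One longest palindromic subsequence is vjzhzjv (positions 5,6,7,11,12,13,17); it reads the same forward and backward, and the interval DP gives dp[1][17] = 7.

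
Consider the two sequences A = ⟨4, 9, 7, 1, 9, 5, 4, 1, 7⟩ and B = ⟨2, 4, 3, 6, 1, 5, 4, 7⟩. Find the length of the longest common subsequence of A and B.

5

A longest common subsequence is 4, 1, 5, 4, 7 (length 5); the LCS DP confirms no longer common subsequence exists.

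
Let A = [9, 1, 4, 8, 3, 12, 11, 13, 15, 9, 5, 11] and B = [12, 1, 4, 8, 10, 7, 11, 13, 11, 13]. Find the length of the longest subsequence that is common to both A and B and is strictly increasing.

A longest common strictly increasing subsequence is 1, 4, 8, 11, 13 (length 5); it appears in order in both A and B, and no longer such subsequence exists.

5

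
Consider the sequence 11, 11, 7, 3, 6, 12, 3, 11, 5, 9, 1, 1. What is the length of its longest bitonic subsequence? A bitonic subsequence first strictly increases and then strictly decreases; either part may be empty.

One longest bitonic subsequence is 3, 6, 12, 11, 9, 1 (positions 4,5,6,8,10,12): it rises to 12 then falls. Length 6 is optimal.

6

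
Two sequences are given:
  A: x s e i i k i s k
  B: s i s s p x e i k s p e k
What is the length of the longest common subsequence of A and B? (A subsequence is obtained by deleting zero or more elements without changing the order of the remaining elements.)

Backtracking the LCS table gives one alignment: x (A1,B6) → e (A3,B7) → i (A5,B8) → k (A6,B9) → s (A8,B10) → k (A9,B13).
So the longest common subsequence has length 6.

6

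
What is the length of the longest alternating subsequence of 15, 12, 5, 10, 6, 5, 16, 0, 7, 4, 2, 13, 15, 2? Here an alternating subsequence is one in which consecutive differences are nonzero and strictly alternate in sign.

A longest alternating subsequence is 15, 5, 10, 6, 16, 0, 7, 4, 13, 2 (positions 1,3,4,5,7,8,9,10,12,14); its 9 consecutive differences strictly alternate in sign, and length 10 is optimal.

10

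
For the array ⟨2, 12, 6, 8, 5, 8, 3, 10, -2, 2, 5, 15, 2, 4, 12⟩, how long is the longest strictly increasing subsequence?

5

Let dp[i] be the longest increasing subsequence ending at position i. Then dp = [1, 2, 2, 3, 2, 3, 2, 4, 1, 2, 3, 5, 2, 3, 5].
The maximum is 5; one witness is 2, 6, 8, 10, 15 at positions 1,3,4,8,12.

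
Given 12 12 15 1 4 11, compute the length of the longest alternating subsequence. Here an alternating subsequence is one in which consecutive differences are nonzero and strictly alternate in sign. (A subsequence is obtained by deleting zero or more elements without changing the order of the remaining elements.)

Track the best alternating length ending on an up-step vs a down-step at each position: up/down = 1/1, 1/1, 2/1, 1/3, 4/3, 4/3.
The maximum over both is 4; one such subsequence is 12, 15, 1, 4.

4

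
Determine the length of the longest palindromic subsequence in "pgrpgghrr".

4

One longest palindromic subsequence is rggr (positions 3,5,6,9); it reads the same forward and backward, and the interval DP gives dp[1][9] = 4.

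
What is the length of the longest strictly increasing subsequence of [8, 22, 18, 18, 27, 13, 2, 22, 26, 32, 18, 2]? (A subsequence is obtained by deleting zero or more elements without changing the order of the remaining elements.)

5

One longest increasing subsequence is 8, 18, 22, 26, 32 (positions 1,3,8,9,10), of length 5; no longer one exists.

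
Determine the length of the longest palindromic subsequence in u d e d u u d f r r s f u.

Using dp[i][j] = 2 + dp[i+1][j−1] if the ends match, else max(dp[i+1][j], dp[i][j−1]):
dp[1][13] = 6. A witness is ufrrfu at positions 1,8,9,10,12,13.

6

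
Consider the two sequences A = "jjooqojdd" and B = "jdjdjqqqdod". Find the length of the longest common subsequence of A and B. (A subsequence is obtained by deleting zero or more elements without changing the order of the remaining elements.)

5

A longest common subsequence is jjqod (length 5); the LCS DP confirms no longer common subsequence exists.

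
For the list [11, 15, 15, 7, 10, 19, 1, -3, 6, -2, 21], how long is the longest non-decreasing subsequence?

5

Let dp[i] be the longest non-decreasing subsequence ending at position i. Then dp = [1, 2, 3, 1, 2, 4, 1, 1, 2, 2, 5].
The maximum is 5; one witness is 11, 15, 15, 19, 21 at positions 1,2,3,6,11.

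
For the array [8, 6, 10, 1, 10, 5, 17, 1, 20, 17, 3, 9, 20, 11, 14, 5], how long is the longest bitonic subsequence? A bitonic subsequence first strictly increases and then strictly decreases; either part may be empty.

Let inc[i] be the LIS ending at i and dec[i] the longest strictly decreasing subsequence starting at i. inc = [1, 1, 2, 1, 2, 2, 3, 1, 4, 3, 2, 3, 4, 4, 5, 3], dec = [4, 3, 3, 1, 3, 2, 3, 1, 4, 3, 1, 2, 3, 2, 2, 1].
max_i inc[i]+dec[i]−1 = 7, with one witness 8, 10, 17, 20, 17, 14, 5.

7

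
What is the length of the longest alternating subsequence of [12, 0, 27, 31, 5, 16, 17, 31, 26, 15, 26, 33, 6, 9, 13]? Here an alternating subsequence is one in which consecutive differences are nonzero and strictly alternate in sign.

Track the best alternating length ending on an up-step vs a down-step at each position: up/down = 1/1, 1/2, 3/1, 3/1, 3/4, 5/4, 5/4, 5/1, 5/6, 5/6, 7/6, 7/1, 5/8, 9/8, 9/8.
The maximum over both is 9; one such subsequence is 12, 0, 27, 5, 16, 15, 26, 6, 9.

9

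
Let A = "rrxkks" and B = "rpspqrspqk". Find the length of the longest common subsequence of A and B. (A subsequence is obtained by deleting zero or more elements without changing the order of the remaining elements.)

3

Backtracking the LCS table gives one alignment: r (A1,B1) → r (A2,B6) → k (A5,B10).
So the longest common subsequence has length 3.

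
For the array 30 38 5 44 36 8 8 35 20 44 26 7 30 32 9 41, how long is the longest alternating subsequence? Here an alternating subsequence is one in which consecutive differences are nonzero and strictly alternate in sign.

12

Track the best alternating length ending on an up-step vs a down-step at each position: up/down = 1/1, 2/1, 1/3, 4/1, 4/5, 4/5, 4/5, 6/5, 6/7, 8/1, 8/9, 4/9, 10/9, 10/9, 10/11, 12/9.
The maximum over both is 12; one such subsequence is 30, 38, 5, 44, 8, 35, 20, 44, 26, 30, 9, 41.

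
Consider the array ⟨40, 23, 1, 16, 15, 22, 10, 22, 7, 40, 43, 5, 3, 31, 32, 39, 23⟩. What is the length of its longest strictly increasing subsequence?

6

One longest increasing subsequence is 1, 16, 22, 31, 32, 39 (positions 3,4,6,14,15,16), of length 6; no longer one exists.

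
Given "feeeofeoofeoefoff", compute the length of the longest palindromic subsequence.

11

One longest palindromic subsequence is ffofeoefoff (positions 1,6,8,10,11,12,13,14,15,16,17); it reads the same forward and backward, and the interval DP gives dp[1][17] = 11.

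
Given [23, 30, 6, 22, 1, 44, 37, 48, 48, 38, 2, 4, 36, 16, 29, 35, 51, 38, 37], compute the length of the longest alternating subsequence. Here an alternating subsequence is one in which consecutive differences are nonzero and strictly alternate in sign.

Track the best alternating length ending on an up-step vs a down-step at each position: up/down = 1/1, 2/1, 1/3, 4/3, 1/5, 6/1, 6/7, 8/1, 8/1, 8/9, 6/9, 10/9, 10/9, 10/11, 12/11, 12/11, 12/1, 12/13, 12/13.
The maximum over both is 13; one such subsequence is 23, 30, 6, 22, 1, 44, 37, 48, 2, 36, 16, 51, 38.

13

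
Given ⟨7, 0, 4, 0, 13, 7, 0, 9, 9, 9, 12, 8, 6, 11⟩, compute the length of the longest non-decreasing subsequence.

Let dp[i] be the longest non-decreasing subsequence ending at position i. Then dp = [1, 1, 2, 2, 3, 3, 3, 4, 5, 6, 7, 4, 4, 7].
The maximum is 7; one witness is 0, 4, 7, 9, 9, 9, 12 at positions 2,3,6,8,9,10,11.

7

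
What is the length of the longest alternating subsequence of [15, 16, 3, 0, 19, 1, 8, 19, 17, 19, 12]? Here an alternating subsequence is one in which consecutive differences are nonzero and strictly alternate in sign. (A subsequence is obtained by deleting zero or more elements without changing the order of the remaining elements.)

9

Track the best alternating length ending on an up-step vs a down-step at each position: up/down = 1/1, 2/1, 1/3, 1/3, 4/1, 4/5, 6/5, 6/1, 6/7, 8/1, 6/9.
The maximum over both is 9; one such subsequence is 15, 16, 3, 19, 1, 19, 17, 19, 12.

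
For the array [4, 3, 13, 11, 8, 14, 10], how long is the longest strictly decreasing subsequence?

Scanning left to right, the best length ending at each element is: 4→1, 3→2, 13→1, 11→2, 8→3, 14→1, 10→3.
So the longest decreasing subsequence has length 3, e.g. 13, 11, 8.

3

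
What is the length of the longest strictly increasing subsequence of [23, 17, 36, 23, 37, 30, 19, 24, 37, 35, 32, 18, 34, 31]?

Scanning left to right, the best length ending at each element is: 23→1, 17→1, 36→2, 23→2, 37→3, 30→3, 19→2, 24→3, 37→4, 35→4, 32→4, 18→2, 34→5, 31→4.
So the longest increasing subsequence has length 5, e.g. 17, 23, 30, 32, 34.

5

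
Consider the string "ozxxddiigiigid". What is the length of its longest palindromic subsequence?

One longest palindromic subsequence is digiigid (positions 5,7,9,10,11,12,13,14); it reads the same forward and backward, and the interval DP gives dp[1][14] = 8.

8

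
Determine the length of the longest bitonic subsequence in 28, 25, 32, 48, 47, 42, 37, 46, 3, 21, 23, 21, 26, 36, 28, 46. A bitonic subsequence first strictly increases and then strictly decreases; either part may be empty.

8

One longest bitonic subsequence is 28, 32, 48, 47, 42, 37, 36, 28 (positions 1,3,4,5,6,7,14,15): it rises to 48 then falls. Length 8 is optimal.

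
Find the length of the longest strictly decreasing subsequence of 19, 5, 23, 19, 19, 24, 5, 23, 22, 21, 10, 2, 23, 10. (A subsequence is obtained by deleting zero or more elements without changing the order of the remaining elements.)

6

One longest decreasing subsequence is 24, 23, 22, 21, 10, 2 (positions 6,8,9,10,11,12), of length 6; no longer one exists.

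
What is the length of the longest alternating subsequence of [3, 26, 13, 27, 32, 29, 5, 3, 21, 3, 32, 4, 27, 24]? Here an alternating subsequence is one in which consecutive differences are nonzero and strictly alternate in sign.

A longest alternating subsequence is 3, 26, 13, 27, 5, 21, 3, 32, 4, 27, 24 (positions 1,2,3,4,7,9,10,11,12,13,14); its 10 consecutive differences strictly alternate in sign, and length 11 is optimal.

11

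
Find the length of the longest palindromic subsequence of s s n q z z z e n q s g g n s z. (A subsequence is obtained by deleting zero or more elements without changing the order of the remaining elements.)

9

One longest palindromic subsequence is snqzzzqns (positions 2,3,4,5,6,7,10,14,15); it reads the same forward and backward, and the interval DP gives dp[1][16] = 9.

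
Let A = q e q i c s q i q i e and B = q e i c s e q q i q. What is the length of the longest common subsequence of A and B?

A longest common subsequence is qeicsqiq (length 8); the LCS DP confirms no longer common subsequence exists.

8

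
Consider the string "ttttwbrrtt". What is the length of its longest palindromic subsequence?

Using dp[i][j] = 2 + dp[i+1][j−1] if the ends match, else max(dp[i+1][j], dp[i][j−1]):
dp[1][10] = 6. A witness is ttrrtt at positions 1,2,7,8,9,10.

6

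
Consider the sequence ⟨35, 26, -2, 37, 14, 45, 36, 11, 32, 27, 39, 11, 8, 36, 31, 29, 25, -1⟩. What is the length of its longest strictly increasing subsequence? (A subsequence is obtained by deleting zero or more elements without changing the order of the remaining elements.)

Let dp[i] be the longest increasing subsequence ending at position i. Then dp = [1, 1, 1, 2, 2, 3, 3, 2, 3, 3, 4, 2, 2, 4, 4, 4, 3, 2].
The maximum is 4; one witness is -2, 14, 36, 39 at positions 3,5,7,11.

4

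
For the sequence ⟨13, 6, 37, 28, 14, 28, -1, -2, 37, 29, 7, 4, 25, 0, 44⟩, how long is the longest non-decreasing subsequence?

5

Let dp[i] be the longest non-decreasing subsequence ending at position i. Then dp = [1, 1, 2, 2, 2, 3, 1, 1, 4, 4, 2, 2, 3, 2, 5].
The maximum is 5; one witness is 13, 28, 28, 37, 44 at positions 1,4,6,9,15.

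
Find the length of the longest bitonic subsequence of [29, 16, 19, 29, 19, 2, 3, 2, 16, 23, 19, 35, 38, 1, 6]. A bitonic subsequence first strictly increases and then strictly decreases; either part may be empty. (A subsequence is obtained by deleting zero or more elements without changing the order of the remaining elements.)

One longest bitonic subsequence is 16, 19, 29, 19, 3, 2, 1 (positions 2,3,4,5,7,8,14): it rises to 29 then falls. Length 7 is optimal.

7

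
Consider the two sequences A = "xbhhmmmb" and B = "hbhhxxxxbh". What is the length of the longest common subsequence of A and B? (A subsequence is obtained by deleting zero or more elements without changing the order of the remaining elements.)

A longest common subsequence is bhhb (length 4); the LCS DP confirms no longer common subsequence exists.

4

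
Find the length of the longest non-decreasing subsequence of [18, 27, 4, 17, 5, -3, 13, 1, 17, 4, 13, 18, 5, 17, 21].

6

Scanning left to right, the best length ending at each element is: 18→1, 27→2, 4→1, 17→2, 5→2, -3→1, 13→3, 1→2, 17→4, 4→3, 13→4, 18→5, 5→4, 17→5, 21→6.
So the longest non-decreasing subsequence has length 6, e.g. 4, 5, 13, 17, 18, 21.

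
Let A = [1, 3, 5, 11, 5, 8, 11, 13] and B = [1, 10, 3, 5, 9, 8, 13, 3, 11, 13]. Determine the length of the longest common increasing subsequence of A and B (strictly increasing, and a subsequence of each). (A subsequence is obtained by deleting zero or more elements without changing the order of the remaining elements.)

A longest common strictly increasing subsequence is 1, 3, 5, 8, 11, 13 (length 6); it appears in order in both A and B, and no longer such subsequence exists.

6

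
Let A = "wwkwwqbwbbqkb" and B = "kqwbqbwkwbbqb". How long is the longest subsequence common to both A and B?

Backtracking the LCS table gives one alignment: k (A3,B1) → w (A4,B3) → q (A6,B5) → b (A7,B6) → w (A8,B9) → b (A9,B10) → b (A10,B11) → q (A11,B12) → b (A13,B13).
So the longest common subsequence has length 9.

9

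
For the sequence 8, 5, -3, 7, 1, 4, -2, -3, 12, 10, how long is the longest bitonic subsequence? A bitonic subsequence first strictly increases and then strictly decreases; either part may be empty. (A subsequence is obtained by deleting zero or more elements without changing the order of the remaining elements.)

5

Let inc[i] be the LIS ending at i and dec[i] the longest strictly decreasing subsequence starting at i. inc = [1, 1, 1, 2, 2, 3, 2, 1, 4, 4], dec = [5, 4, 1, 4, 3, 3, 2, 1, 2, 1].
max_i inc[i]+dec[i]−1 = 5, with one witness 8, 7, 4, -2, -3.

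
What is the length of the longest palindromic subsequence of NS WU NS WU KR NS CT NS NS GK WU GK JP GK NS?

9

Using dp[i][j] = 2 + dp[i+1][j−1] if the ends match, else max(dp[i+1][j], dp[i][j−1]):
dp[1][15] = 9. A witness is NS WU NS NS CT NS NS WU NS at positions 1,2,3,6,7,8,9,11,15.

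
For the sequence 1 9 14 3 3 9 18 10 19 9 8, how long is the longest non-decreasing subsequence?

6

Let dp[i] be the longest non-decreasing subsequence ending at position i. Then dp = [1, 2, 3, 2, 3, 4, 5, 5, 6, 5, 4].
The maximum is 6; one witness is 1, 3, 3, 9, 18, 19 at positions 1,4,5,6,7,9.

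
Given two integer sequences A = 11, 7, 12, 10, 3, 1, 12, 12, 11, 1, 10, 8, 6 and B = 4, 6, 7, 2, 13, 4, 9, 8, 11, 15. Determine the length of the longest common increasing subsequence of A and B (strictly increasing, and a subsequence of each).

A longest common strictly increasing subsequence is 7, 8 (length 2); it appears in order in both A and B, and no longer such subsequence exists.

2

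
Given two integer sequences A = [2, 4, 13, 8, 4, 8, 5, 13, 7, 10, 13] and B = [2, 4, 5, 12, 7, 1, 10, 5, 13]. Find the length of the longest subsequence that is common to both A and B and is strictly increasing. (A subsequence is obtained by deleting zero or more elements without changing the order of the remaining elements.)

A longest common strictly increasing subsequence is 2, 4, 5, 7, 10, 13 (length 6); it appears in order in both A and B, and no longer such subsequence exists.

6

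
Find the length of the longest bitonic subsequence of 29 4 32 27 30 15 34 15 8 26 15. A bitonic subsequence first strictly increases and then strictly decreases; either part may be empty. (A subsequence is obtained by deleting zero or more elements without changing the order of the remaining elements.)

Let inc[i] be the LIS ending at i and dec[i] the longest strictly decreasing subsequence starting at i. inc = [1, 1, 2, 2, 3, 2, 4, 2, 2, 3, 3], dec = [4, 1, 4, 3, 3, 2, 3, 2, 1, 2, 1].
max_i inc[i]+dec[i]−1 = 6, with one witness 4, 27, 30, 34, 26, 15.

6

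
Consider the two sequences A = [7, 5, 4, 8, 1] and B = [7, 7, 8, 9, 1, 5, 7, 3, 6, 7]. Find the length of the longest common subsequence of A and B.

Backtracking the LCS table gives one alignment: 7 (A1,B2) → 8 (A4,B3) → 1 (A5,B5).
So the longest common subsequence has length 3.

3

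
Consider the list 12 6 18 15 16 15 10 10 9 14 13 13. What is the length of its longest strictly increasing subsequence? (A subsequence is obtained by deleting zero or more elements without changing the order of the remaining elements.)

Let dp[i] be the longest increasing subsequence ending at position i. Then dp = [1, 1, 2, 2, 3, 2, 2, 2, 2, 3, 3, 3].
The maximum is 3; one witness is 12, 15, 16 at positions 1,4,5.

3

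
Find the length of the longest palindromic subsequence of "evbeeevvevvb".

One longest palindromic subsequence is bvvevvb (positions 3,7,8,9,10,11,12); it reads the same forward and backward, and the interval DP gives dp[1][12] = 7.

7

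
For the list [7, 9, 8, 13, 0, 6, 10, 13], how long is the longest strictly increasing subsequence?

One longest increasing subsequence is 7, 9, 10, 13 (positions 1,2,7,8), of length 4; no longer one exists.

4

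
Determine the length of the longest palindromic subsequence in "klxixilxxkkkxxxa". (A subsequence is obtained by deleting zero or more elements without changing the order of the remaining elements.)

Using dp[i][j] = 2 + dp[i+1][j−1] if the ends match, else max(dp[i+1][j], dp[i][j−1]):
dp[1][16] = 9. A witness is xxxkkkxxx at positions 5,8,9,10,11,12,13,14,15.

9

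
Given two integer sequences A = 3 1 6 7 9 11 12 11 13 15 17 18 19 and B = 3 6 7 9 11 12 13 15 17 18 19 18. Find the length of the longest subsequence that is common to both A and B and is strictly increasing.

11

For each value that appears in both, track the longest common increasing run ending there.
The best achievable length is 11; one witness is 3, 6, 7, 9, 11, 12, 13, 15, 17, 18, 19 (A-positions 1,3,4,5,6,7,9,10,11,12,13, B-positions 1,2,3,4,5,6,7,8,9,10,11).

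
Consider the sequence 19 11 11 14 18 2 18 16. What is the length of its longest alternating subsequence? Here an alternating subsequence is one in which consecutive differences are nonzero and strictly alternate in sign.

6

Track the best alternating length ending on an up-step vs a down-step at each position: up/down = 1/1, 1/2, 1/2, 3/2, 3/2, 1/4, 5/2, 5/6.
The maximum over both is 6; one such subsequence is 19, 11, 14, 2, 18, 16.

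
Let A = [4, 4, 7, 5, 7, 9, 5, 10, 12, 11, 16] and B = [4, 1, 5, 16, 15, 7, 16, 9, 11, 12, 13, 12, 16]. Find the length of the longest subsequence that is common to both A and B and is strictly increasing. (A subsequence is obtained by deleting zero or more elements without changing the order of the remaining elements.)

6

For each value that appears in both, track the longest common increasing run ending there.
The best achievable length is 6; one witness is 4, 5, 7, 9, 11, 16 (A-positions 1,4,5,6,10,11, B-positions 1,3,6,8,9,13).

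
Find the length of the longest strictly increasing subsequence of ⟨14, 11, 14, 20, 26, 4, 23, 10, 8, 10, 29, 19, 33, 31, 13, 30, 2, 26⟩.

6

One longest increasing subsequence is 11, 14, 20, 26, 29, 33 (positions 2,3,4,5,11,13), of length 6; no longer one exists.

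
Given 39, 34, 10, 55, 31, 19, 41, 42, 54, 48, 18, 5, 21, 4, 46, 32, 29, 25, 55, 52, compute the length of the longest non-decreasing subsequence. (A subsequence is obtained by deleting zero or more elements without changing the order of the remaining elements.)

Scanning left to right, the best length ending at each element is: 39→1, 34→1, 10→1, 55→2, 31→2, 19→2, 41→3, 42→4, 54→5, 48→5, 18→2, 5→1, 21→3, 4→1, 46→5, 32→4, 29→4, 25→4, 55→6, 52→6.
So the longest non-decreasing subsequence has length 6, e.g. 10, 31, 41, 42, 54, 55.

6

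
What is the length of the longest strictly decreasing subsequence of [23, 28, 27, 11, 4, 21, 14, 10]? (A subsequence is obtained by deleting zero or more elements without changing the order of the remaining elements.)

Let dp[i] be the longest decreasing subsequence ending at position i. Then dp = [1, 1, 2, 3, 4, 3, 4, 5].
The maximum is 5; one witness is 28, 27, 21, 14, 10 at positions 2,3,6,7,8.

5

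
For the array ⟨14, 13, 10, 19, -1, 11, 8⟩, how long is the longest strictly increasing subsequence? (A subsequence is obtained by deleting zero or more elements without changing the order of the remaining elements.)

2

Let dp[i] be the longest increasing subsequence ending at position i. Then dp = [1, 1, 1, 2, 1, 2, 2].
The maximum is 2; one witness is 14, 19 at positions 1,4.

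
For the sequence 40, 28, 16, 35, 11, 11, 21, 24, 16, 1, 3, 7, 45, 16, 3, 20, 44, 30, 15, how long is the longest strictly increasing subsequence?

One longest increasing subsequence is 1, 3, 7, 16, 20, 44 (positions 10,11,12,14,16,17), of length 6; no longer one exists.

6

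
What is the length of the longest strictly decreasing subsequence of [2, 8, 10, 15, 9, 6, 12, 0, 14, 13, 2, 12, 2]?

5

One longest decreasing subsequence is 15, 14, 13, 12, 2 (positions 4,9,10,12,13), of length 5; no longer one exists.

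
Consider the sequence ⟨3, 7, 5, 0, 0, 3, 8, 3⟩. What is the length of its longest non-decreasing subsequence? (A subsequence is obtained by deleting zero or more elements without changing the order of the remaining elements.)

Let dp[i] be the longest non-decreasing subsequence ending at position i. Then dp = [1, 2, 2, 1, 2, 3, 4, 4].
The maximum is 4; one witness is 0, 0, 3, 8 at positions 4,5,6,7.

4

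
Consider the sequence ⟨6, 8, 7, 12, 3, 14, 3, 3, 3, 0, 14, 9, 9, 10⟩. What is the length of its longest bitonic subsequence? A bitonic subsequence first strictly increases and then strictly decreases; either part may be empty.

6

Let inc[i] be the LIS ending at i and dec[i] the longest strictly decreasing subsequence starting at i. inc = [1, 2, 2, 3, 1, 4, 1, 1, 1, 1, 4, 3, 3, 4], dec = [3, 4, 3, 3, 2, 3, 2, 2, 2, 1, 2, 1, 1, 1].
max_i inc[i]+dec[i]−1 = 6, with one witness 6, 8, 12, 14, 3, 0.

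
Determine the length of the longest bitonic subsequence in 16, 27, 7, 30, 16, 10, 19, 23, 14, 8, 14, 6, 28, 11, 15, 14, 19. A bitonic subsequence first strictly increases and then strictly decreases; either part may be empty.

7

Let inc[i] be the LIS ending at i and dec[i] the longest strictly decreasing subsequence starting at i. inc = [1, 2, 1, 3, 2, 2, 3, 4, 3, 2, 3, 1, 5, 3, 4, 4, 5], dec = [4, 5, 2, 5, 4, 3, 4, 4, 3, 2, 2, 1, 3, 1, 2, 1, 1].
max_i inc[i]+dec[i]−1 = 7, with one witness 16, 27, 30, 23, 14, 8, 6.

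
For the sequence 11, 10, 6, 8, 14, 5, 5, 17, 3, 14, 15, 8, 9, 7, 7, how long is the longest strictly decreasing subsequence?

5

One longest decreasing subsequence is 11, 10, 6, 5, 3 (positions 1,2,3,6,9), of length 5; no longer one exists.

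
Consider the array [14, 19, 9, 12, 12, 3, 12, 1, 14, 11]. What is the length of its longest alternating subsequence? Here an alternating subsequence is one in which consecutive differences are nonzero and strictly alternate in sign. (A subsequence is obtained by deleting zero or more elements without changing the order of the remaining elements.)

9

A longest alternating subsequence is 14, 19, 9, 12, 3, 12, 1, 14, 11 (positions 1,2,3,4,6,7,8,9,10); its 8 consecutive differences strictly alternate in sign, and length 9 is optimal.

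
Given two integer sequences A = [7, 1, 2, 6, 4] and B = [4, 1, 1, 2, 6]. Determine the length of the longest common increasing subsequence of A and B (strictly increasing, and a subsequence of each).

A longest common strictly increasing subsequence is 1, 2, 6 (length 3); it appears in order in both A and B, and no longer such subsequence exists.

3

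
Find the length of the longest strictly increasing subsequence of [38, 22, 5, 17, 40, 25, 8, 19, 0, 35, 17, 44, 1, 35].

5

Scanning left to right, the best length ending at each element is: 38→1, 22→1, 5→1, 17→2, 40→3, 25→3, 8→2, 19→3, 0→1, 35→4, 17→3, 44→5, 1→2, 35→4.
So the longest increasing subsequence has length 5, e.g. 5, 17, 25, 35, 44.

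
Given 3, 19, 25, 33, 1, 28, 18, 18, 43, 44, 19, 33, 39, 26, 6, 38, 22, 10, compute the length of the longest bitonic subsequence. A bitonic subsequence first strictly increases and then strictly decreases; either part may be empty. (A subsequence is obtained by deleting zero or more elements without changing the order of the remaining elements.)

Let inc[i] be the LIS ending at i and dec[i] the longest strictly decreasing subsequence starting at i. inc = [1, 2, 3, 4, 1, 4, 2, 2, 5, 6, 3, 5, 6, 4, 2, 6, 4, 3], dec = [2, 3, 3, 5, 1, 4, 2, 2, 5, 5, 2, 4, 4, 3, 1, 3, 2, 1].
max_i inc[i]+dec[i]−1 = 10, with one witness 3, 19, 25, 33, 43, 44, 39, 38, 22, 10.

10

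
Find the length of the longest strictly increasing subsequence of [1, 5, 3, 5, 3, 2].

Let dp[i] be the longest increasing subsequence ending at position i. Then dp = [1, 2, 2, 3, 2, 2].
The maximum is 3; one witness is 1, 3, 5 at positions 1,3,4.

3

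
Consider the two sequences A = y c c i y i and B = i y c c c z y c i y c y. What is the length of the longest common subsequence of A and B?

Backtracking the LCS table gives one alignment: y (A1,B2) → c (A2,B5) → c (A3,B8) → i (A4,B9) → y (A5,B12).
So the longest common subsequence has length 5.

5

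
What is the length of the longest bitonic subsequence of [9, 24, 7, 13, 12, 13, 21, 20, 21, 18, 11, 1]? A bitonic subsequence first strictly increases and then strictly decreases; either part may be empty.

8

Let inc[i] be the LIS ending at i and dec[i] the longest strictly decreasing subsequence starting at i. inc = [1, 2, 1, 2, 2, 3, 4, 4, 5, 4, 2, 1], dec = [3, 6, 2, 4, 3, 3, 5, 4, 4, 3, 2, 1].
max_i inc[i]+dec[i]−1 = 8, with one witness 9, 12, 13, 21, 20, 18, 11, 1.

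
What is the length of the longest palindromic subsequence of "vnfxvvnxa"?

One longest palindromic subsequence is xvvx (positions 4,5,6,8); it reads the same forward and backward, and the interval DP gives dp[1][9] = 4.

4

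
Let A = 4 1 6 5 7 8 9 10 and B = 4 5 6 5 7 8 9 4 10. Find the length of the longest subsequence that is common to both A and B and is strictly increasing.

A longest common strictly increasing subsequence is 4, 5, 7, 8, 9, 10 (length 6); it appears in order in both A and B, and no longer such subsequence exists.

6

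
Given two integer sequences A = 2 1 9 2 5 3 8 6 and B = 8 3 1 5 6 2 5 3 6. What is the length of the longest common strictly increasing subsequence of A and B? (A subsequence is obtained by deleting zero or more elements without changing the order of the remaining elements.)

4

A longest common strictly increasing subsequence is 1, 2, 5, 6 (length 4); it appears in order in both A and B, and no longer such subsequence exists.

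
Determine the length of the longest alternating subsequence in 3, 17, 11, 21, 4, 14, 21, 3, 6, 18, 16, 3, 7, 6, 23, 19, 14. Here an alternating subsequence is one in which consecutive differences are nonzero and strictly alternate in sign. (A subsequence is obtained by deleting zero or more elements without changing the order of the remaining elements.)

A longest alternating subsequence is 3, 17, 11, 21, 4, 14, 3, 6, 3, 7, 6, 23, 19 (positions 1,2,3,4,5,6,8,9,12,13,14,15,16); its 12 consecutive differences strictly alternate in sign, and length 13 is optimal.

13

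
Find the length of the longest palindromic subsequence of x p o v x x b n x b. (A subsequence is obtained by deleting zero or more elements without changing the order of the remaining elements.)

One longest palindromic subsequence is xxxx (positions 1,5,6,9); it reads the same forward and backward, and the interval DP gives dp[1][10] = 4.

4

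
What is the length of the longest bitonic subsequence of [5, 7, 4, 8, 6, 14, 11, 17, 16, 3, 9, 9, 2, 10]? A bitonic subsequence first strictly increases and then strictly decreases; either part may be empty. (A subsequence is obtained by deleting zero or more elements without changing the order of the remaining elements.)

8

Let inc[i] be the LIS ending at i and dec[i] the longest strictly decreasing subsequence starting at i. inc = [1, 2, 1, 3, 2, 4, 4, 5, 5, 1, 4, 4, 1, 5], dec = [4, 4, 3, 4, 3, 4, 3, 4, 3, 2, 2, 2, 1, 1].
max_i inc[i]+dec[i]−1 = 8, with one witness 5, 7, 8, 14, 17, 16, 9, 2.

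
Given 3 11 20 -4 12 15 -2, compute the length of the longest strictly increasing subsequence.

Scanning left to right, the best length ending at each element is: 3→1, 11→2, 20→3, -4→1, 12→3, 15→4, -2→2.
So the longest increasing subsequence has length 4, e.g. 3, 11, 12, 15.

4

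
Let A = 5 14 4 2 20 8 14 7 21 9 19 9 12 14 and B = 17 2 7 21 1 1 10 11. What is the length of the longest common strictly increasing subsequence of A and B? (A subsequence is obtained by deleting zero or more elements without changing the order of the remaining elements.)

For each value that appears in both, track the longest common increasing run ending there.
The best achievable length is 3; one witness is 2, 7, 21 (A-positions 4,8,9, B-positions 2,3,4).

3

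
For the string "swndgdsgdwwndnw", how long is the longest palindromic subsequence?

One longest palindromic subsequence is wnddgddnw (positions 2,3,4,6,8,9,13,14,15); it reads the same forward and backward, and the interval DP gives dp[1][15] = 9.

9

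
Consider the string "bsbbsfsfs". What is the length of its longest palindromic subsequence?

5

One longest palindromic subsequence is sfsfs (positions 2,6,7,8,9); it reads the same forward and backward, and the interval DP gives dp[1][9] = 5.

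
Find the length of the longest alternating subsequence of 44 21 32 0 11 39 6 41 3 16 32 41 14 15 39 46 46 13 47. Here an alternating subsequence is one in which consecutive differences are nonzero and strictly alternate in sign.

Track the best alternating length ending on an up-step vs a down-step at each position: up/down = 1/1, 1/2, 3/2, 1/4, 5/4, 5/2, 5/6, 7/2, 5/8, 9/8, 9/8, 9/2, 9/10, 11/10, 11/10, 11/1, 11/1, 9/12, 13/1.
The maximum over both is 13; one such subsequence is 44, 21, 32, 0, 11, 6, 41, 3, 16, 14, 15, 13, 47.

13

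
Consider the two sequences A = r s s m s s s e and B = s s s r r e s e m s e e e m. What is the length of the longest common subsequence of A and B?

A longest common subsequence is ssssse (length 6); the LCS DP confirms no longer common subsequence exists.

6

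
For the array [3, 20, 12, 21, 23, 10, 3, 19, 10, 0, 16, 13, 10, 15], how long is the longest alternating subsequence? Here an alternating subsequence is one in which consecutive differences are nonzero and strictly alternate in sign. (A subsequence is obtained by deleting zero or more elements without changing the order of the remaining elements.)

10

A longest alternating subsequence is 3, 20, 12, 21, 10, 19, 10, 16, 13, 15 (positions 1,2,3,4,6,8,9,11,12,14); its 9 consecutive differences strictly alternate in sign, and length 10 is optimal.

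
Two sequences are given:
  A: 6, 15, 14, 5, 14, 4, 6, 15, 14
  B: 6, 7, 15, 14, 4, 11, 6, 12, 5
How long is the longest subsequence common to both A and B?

Backtracking the LCS table gives one alignment: 6 (A1,B1) → 15 (A2,B3) → 14 (A5,B4) → 4 (A6,B5) → 6 (A7,B7).
So the longest common subsequence has length 5.

5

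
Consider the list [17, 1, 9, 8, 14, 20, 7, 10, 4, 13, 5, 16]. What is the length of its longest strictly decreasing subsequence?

5

Let dp[i] be the longest decreasing subsequence ending at position i. Then dp = [1, 2, 2, 3, 2, 1, 4, 3, 5, 3, 5, 2].
The maximum is 5; one witness is 17, 9, 8, 7, 4 at positions 1,3,4,7,9.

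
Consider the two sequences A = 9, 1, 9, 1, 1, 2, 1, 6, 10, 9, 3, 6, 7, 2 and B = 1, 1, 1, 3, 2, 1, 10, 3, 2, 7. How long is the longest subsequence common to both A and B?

8

A longest common subsequence is 1, 1, 1, 2, 1, 10, 3, 7 (length 8); the LCS DP confirms no longer common subsequence exists.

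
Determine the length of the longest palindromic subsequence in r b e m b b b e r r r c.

Using dp[i][j] = 2 + dp[i+1][j−1] if the ends match, else max(dp[i+1][j], dp[i][j−1]):
dp[1][12] = 7. A witness is rebbber at positions 1,3,5,6,7,8,11.

7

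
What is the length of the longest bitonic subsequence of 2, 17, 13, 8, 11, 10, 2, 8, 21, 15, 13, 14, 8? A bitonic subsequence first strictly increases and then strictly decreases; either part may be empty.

7

One longest bitonic subsequence is 2, 8, 11, 21, 15, 14, 8 (positions 1,4,5,9,10,12,13): it rises to 21 then falls. Length 7 is optimal.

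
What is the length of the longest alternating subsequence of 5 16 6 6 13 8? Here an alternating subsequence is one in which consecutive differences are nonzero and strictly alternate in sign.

A longest alternating subsequence is 5, 16, 6, 13, 8 (positions 1,2,3,5,6); its 4 consecutive differences strictly alternate in sign, and length 5 is optimal.

5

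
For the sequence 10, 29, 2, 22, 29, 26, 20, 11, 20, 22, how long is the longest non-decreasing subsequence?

4

Let dp[i] be the longest non-decreasing subsequence ending at position i. Then dp = [1, 2, 1, 2, 3, 3, 2, 2, 3, 4].
The maximum is 4; one witness is 10, 20, 20, 22 at positions 1,7,9,10.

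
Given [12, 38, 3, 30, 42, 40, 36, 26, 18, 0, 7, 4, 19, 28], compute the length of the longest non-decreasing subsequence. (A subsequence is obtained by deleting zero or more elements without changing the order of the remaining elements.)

One longest non-decreasing subsequence is 12, 18, 19, 28 (positions 1,9,13,14), of length 4; no longer one exists.

4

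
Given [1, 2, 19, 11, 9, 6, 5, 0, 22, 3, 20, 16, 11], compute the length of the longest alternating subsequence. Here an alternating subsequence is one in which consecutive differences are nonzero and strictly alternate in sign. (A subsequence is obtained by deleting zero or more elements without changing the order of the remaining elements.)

Track the best alternating length ending on an up-step vs a down-step at each position: up/down = 1/1, 2/1, 2/1, 2/3, 2/3, 2/3, 2/3, 1/3, 4/1, 4/5, 6/5, 6/7, 6/7.
The maximum over both is 7; one such subsequence is 1, 19, 11, 22, 3, 20, 16.

7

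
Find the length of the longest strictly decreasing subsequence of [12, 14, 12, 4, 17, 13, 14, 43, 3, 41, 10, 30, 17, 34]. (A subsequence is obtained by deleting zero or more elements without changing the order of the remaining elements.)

4

One longest decreasing subsequence is 14, 12, 4, 3 (positions 2,3,4,9), of length 4; no longer one exists.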